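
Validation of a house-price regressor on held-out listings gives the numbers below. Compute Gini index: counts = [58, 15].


Probabilities: [58/73, 15/73] ≈ [0.7945, 0.2055]
Σpᵢ² = (3364 + 225)/73² = 3589/5329
Gini = 1 - Σpᵢ² = 1 - 3589/5329 = 0.3265

0.3265


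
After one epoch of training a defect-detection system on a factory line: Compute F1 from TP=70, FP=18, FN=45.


Precision = 70/88 = 0.7955
Recall = 70/115 = 0.6087
F1 = 2·P·R/(P+R) = 2·TP/(2·TP+FP+FN) = 140/(140+18+45) = 140/203 = 0.6897

0.6897


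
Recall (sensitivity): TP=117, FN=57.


Recall = TP/(TP+FN)
= 117/(117+57)
= 117/174 = 67.24%

67.24%


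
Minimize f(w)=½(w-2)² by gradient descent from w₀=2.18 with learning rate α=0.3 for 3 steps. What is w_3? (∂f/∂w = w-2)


step 1: grad = 2.18-2 = 0.18; w = 2.18 - 0.3·(0.18) = 2.126
step 2: grad = 2.126-2 = 0.126; w = 2.126 - 0.3·(0.126) = 2.0882
step 3: grad = 2.0882-2 = 0.0882; w = 2.0882 - 0.3·(0.0882) = 2.06174

2.06174


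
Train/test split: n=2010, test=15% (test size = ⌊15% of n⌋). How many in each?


Test = ⌊2010·15/100⌋ = 301
Train = 2010 - 301 = 1709

Train: 1709, Test: 301


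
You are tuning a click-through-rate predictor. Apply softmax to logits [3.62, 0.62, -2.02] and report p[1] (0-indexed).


Exponentials: e^3.62=37.3376, e^0.62=1.8589, e^-2.02=0.1327
Sum = 39.3292
Softmax = [0.9494, 0.0473, 0.0034]
p[1] = 1.8589/39.3292 = 0.0473

0.0473


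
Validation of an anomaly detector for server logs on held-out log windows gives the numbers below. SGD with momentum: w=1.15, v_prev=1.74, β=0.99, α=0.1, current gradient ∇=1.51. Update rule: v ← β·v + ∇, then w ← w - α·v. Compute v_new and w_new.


v_new = 0.99·1.74 + 1.51 = 1.7226 + 1.51 = 3.2326
w_new = 1.15 - 0.1·3.2326 = 1.15 - 0.32326 = 0.82674

v_new=3.2326, w_new=0.82674


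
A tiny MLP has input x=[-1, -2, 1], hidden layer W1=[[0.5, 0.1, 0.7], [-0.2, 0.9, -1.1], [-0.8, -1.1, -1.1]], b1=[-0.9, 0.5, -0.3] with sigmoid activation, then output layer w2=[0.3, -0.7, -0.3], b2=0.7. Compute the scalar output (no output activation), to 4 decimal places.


z1[0] = (0.5)·(-1) + (0.1)·(-2) + (0.7)·(1) - 0.9 = -0.9
z1[1] = (-0.2)·(-1) + (0.9)·(-2) + (-1.1)·(1) + 0.5 = -2.2
z1[2] = (-0.8)·(-1) + (-1.1)·(-2) + (-1.1)·(1) - 0.3 = 1.6
h = sigmoid(z1) = [0.2891, 0.0998, 0.832]
output = (0.3)·(0.2891) + (-0.7)·(0.0998) + (-0.3)·(0.832) + 0.7 = 0.4673

0.4673


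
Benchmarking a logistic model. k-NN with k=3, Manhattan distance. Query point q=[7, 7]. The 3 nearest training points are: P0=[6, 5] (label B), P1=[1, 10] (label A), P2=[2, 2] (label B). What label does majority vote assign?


d(q,P0) = 3  (label B)
d(q,P1) = 9  (label A)
d(q,P2) = 10  (label B)
Votes: A=1, B=2
Majority → B

B


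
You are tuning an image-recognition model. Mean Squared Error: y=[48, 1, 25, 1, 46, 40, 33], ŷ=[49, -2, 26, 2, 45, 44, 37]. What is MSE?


Squared errors: (48-49)²=1, (1+ 2)²=9, (25-26)²=1, (1-2)²=1, (46-45)²=1, (40-44)²=16, (33-37)²=16
Sum = 45
MSE = 45/7 = 45/7

45/7


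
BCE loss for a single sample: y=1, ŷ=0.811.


BCE = -[y·ln(p) + (1-y)·ln(1-p)]
= -1·ln(0.811) - 0
= -ln(0.811) = 0.2095

0.2095


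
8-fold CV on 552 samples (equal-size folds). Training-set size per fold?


Fold size = 552/8 = 69
Training per fold = 552 - 69 = 483

483


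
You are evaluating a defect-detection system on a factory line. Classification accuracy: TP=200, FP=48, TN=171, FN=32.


Accuracy = (TP+TN)/(TP+TN+FP+FN)
= (200+171)/(451)
= 371/451 = 82.26%

82.26%


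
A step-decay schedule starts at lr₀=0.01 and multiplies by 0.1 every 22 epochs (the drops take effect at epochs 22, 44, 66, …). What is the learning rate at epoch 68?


n_drops = ⌊68/22⌋ = 3
lr = 0.01·0.1^3 = 0.01·0.001 = 0.00001

0.00001


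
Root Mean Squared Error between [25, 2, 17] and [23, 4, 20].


MSE = 17/3 = 5.6667
RMSE = √(17/3) = 2.3805

2.3805


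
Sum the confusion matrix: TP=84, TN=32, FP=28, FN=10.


Total = TP + TN + FP + FN
= 84 + 32 + 28 + 10
= 154
(Predicted positive: 112, predicted negative: 42)

154


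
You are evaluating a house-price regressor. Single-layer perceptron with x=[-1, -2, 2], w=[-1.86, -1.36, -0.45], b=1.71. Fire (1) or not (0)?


z = (-1)·(-1.86) + (-2)·(-1.36) + (2)·(-0.45) + 1.71
  = 5.39
step(z) = 1 (z≥0)

1


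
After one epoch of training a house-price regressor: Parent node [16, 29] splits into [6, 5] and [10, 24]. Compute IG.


Parent = [16, 29], H_parent = 0.9389
H_left = 0.994 (n=11), H_right = 0.874 (n=34)
H_children = (11/45)·0.994 + (34/45)·0.874 = 0.9033
IG = 0.9389 - 0.9033 = 0.0356

0.0356


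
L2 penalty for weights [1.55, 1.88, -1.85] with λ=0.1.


‖w‖₂² = (1.55)² + (1.88)² + (-1.85)²
     = 2.4025 + 3.5344 + 3.4225
     = 9.3594
λ·‖w‖₂² = 0.1·9.3594 = 0.93594

0.93594


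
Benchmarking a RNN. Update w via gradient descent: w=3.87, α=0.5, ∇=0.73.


w_new = w - α·∇
= 3.87 - 0.5·0.73
= 3.87 - 0.365
= 3.505

3.505


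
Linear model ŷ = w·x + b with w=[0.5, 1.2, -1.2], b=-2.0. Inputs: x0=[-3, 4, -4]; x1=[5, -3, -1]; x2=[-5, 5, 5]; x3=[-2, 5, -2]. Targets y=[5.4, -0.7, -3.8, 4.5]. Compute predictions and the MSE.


ŷ0 = (0.5)·(-3) + (1.2)·(4) + (-1.2)·(-4) - 2.0 = 6.1
ŷ1 = (0.5)·(5) + (1.2)·(-3) + (-1.2)·(-1) - 2.0 = -1.9
ŷ2 = (0.5)·(-5) + (1.2)·(5) + (-1.2)·(5) - 2.0 = -4.5
ŷ3 = (0.5)·(-2) + (1.2)·(5) + (-1.2)·(-2) - 2.0 = 5.4
errors² = [0.49, 1.44, 0.49, 0.81]
MSE = 3.2300/4 = 0.8075

0.8075


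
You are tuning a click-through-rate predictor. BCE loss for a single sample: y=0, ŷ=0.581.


BCE = -[y·ln(p) + (1-y)·ln(1-p)]
= -0 - 1·ln(1-0.581)
= -ln(0.419) = 0.8699

0.8699


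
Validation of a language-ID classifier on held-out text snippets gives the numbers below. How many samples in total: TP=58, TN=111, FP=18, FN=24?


Total = TP + TN + FP + FN
= 58 + 111 + 18 + 24
= 211
(Predicted positive: 76, predicted negative: 135)

211


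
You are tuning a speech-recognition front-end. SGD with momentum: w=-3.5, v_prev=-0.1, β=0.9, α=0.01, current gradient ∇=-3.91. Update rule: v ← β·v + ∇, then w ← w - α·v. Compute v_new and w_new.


v_new = 0.9·-0.1 - 3.91 = -0.09 - 3.91 = -4
w_new = -3.5 - 0.01·-4 = -3.5 + 0.04 = -3.46

v_new=-4, w_new=-3.46


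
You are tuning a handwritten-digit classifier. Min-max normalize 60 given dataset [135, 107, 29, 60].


min=29, max=135
(60-29)/(135-29) = 31/106 = 0.2925

0.2925


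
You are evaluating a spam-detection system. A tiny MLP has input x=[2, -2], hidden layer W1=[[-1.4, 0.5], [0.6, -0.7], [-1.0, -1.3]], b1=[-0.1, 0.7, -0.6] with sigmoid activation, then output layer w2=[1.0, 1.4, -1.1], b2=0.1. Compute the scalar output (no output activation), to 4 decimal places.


z1[0] = (-1.4)·(2) + (0.5)·(-2) - 0.1 = -3.9
z1[1] = (0.6)·(2) + (-0.7)·(-2) + 0.7 = 3.3
z1[2] = (-1.0)·(2) + (-1.3)·(-2) - 0.6 = 0.0
h = sigmoid(z1) = [0.0198, 0.9644, 0.5]
output = (1.0)·(0.0198) + (1.4)·(0.9644) + (-1.1)·(0.5) + 0.1 = 0.92

0.92


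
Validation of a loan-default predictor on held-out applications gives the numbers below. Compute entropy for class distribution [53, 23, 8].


Probabilities: [53/84, 23/84, 8/84] ≈ [0.631, 0.2738, 0.0952]
H = -((53/84)·log₂(53/84) + (23/84)·log₂(23/84) + (8/84)·log₂(8/84))
  = 1.254 bits

1.254 bits


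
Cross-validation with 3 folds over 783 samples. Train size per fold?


Fold size = 783/3 = 261
Training per fold = 783 - 261 = 522

522


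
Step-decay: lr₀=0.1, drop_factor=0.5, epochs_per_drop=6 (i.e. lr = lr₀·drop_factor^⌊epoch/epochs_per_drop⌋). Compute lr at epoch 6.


n_drops = ⌊6/6⌋ = 1
lr = 0.1·0.5^1 = 0.1·0.5 = 0.05

0.05


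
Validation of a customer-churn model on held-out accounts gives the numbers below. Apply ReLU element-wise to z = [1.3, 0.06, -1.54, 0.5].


ReLU(1.3) = max(0, 1.3) = 1.3
ReLU(0.06) = max(0, 0.06) = 0.06
ReLU(-1.54) = max(0, -1.54) = 0.0
ReLU(0.5) = max(0, 0.5) = 0.5
result = [1.3, 0.06, 0.0, 0.5]

[1.3, 0.06, 0.0, 0.5]


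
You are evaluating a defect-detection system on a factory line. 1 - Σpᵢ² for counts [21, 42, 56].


Probabilities: [21/119, 42/119, 56/119] ≈ [0.1765, 0.3529, 0.4706]
Σpᵢ² = (441 + 1764 + 3136)/119² = 5341/14161
Gini = 1 - Σpᵢ² = 1 - 5341/14161 = 0.6228

0.6228


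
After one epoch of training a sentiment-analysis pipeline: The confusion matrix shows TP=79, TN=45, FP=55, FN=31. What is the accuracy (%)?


Accuracy = (TP+TN)/(TP+TN+FP+FN)
= (79+45)/(210)
= 124/210 = 59.05%

59.05%


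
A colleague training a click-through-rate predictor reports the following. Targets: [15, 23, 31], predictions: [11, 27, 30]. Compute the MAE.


Absolute errors: |15-11|=4, |23-27|=4, |31-30|=1
Sum = 9
MAE = 9/3 = 3

3


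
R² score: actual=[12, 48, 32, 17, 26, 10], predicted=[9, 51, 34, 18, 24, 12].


ȳ = 24.1667
SS_res = Σ(y-ŷ)² = 31
SS_tot = Σ(y-ȳ)² = 1032.83
R² = 1 - SS_res/SS_tot = 1 - 0.03 = 0.97

0.97


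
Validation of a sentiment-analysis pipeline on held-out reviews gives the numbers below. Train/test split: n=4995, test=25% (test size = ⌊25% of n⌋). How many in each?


Test = ⌊4995·25/100⌋ = 1248
Train = 4995 - 1248 = 3747

Train: 3747, Test: 1248


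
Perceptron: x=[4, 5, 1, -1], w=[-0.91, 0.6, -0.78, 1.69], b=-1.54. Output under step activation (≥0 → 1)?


z = (4)·(-0.91) + (5)·(0.6) + (1)·(-0.78) + (-1)·(1.69) - 1.54
  = -4.65
step(z) = 0 (z<0)

0


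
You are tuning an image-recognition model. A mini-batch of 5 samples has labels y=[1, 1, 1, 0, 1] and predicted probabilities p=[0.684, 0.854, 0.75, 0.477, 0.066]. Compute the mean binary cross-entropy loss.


L[0] = -ln(0.684) = 0.3798
L[1] = -ln(0.854) = 0.1578
L[2] = -ln(0.75) = 0.2877
L[3] = -ln(1-0.477) = -ln(0.523) = 0.6482
L[4] = -ln(0.066) = 2.7181
mean = (0.3798 + 0.1578 + 0.2877 + 0.6482 + 2.7181)/5 = 0.8383

0.8383


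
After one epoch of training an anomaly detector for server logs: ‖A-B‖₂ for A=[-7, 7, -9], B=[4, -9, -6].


d = √((-7-4)² + (7+ 9)² + (-9+ 6)²)
  = √(121 + 256 + 9)
  = √386 = 19.6469

19.6469


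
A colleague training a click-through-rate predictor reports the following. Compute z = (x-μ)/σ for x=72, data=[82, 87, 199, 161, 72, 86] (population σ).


μ = 114.5, σ = 47.8426
z = (72 - 114.5)/47.8426 = -0.8883

-0.8883


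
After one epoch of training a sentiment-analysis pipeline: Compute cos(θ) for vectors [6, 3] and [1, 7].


A·B = 6·1 + 3·7 = 27
‖A‖ = √45 = 6.7082, ‖B‖ = √50 = 7.0711
cos = 27/(√45·√50) = 27/√2250 = 0.5692

0.5692


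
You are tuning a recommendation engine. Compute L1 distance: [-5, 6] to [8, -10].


d = |-5-8| + |6+ 10|
  = 13 + 16
  = 29

29


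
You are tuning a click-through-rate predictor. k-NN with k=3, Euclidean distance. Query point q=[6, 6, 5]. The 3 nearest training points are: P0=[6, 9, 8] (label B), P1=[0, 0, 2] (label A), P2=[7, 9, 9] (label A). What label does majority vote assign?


d(q,P0) = 4.2426  (label B)
d(q,P1) = 9.0  (label A)
d(q,P2) = 5.099  (label A)
Votes: A=2, B=1
Majority → A

A


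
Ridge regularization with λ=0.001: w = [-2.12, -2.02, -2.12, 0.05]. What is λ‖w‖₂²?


‖w‖₂² = (-2.12)² + (-2.02)² + (-2.12)² + (0.05)²
     = 4.4944 + 4.0804 + 4.4944 + 0.0025
     = 13.0717
λ·‖w‖₂² = 0.001·13.0717 = 0.013072

0.013072


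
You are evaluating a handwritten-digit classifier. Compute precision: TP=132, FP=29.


Precision = TP/(TP+FP)
= 132/(132+29)
= 132/161 = 81.99%

81.99%


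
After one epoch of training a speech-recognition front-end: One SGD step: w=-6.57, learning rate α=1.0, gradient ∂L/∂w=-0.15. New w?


w_new = w - α·∇
= -6.57 - 1.0·-0.15
= -6.57 + 0.15
= -6.42

-6.42


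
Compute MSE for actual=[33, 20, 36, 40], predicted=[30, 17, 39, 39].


Squared errors: (33-30)²=9, (20-17)²=9, (36-39)²=9, (40-39)²=1
Sum = 28
MSE = 28/4 = 7

7


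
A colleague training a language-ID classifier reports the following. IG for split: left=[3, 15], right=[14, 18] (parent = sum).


Parent = [17, 33], H_parent = 0.9248
H_left = 0.65 (n=18), H_right = 0.9887 (n=32)
H_children = (18/50)·0.65 + (32/50)·0.9887 = 0.8668
IG = 0.9248 - 0.8668 = 0.058

0.058


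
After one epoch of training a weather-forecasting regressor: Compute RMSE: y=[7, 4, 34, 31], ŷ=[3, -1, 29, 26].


MSE = 91/4 = 22.75
RMSE = √(91/4) = 4.7697

4.7697


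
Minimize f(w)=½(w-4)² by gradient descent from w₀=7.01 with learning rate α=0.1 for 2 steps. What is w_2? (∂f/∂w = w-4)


step 1: grad = 7.01-4 = 3.01; w = 7.01 - 0.1·(3.01) = 6.709
step 2: grad = 6.709-4 = 2.709; w = 6.709 - 0.1·(2.709) = 6.4381

6.4381


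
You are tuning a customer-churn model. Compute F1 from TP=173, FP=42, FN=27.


Precision = 173/215 = 0.8047
Recall = 173/200 = 0.865
F1 = 2·P·R/(P+R) = 2·TP/(2·TP+FP+FN) = 346/(346+42+27) = 346/415 = 0.8337

0.8337


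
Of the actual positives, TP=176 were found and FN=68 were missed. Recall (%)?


Recall = TP/(TP+FN)
= 176/(176+68)
= 176/244 = 72.13%

72.13%


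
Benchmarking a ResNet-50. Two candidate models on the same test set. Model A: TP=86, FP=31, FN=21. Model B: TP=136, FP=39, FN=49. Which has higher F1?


Model A: P=86/117=0.735, R=86/107=0.8037, F1=2PR/(P+R)=2TP/(2TP+FP+FN)=172/224=0.7679
Model B: P=136/175=0.7771, R=136/185=0.7351, F1=2PR/(P+R)=2TP/(2TP+FP+FN)=272/360=0.7556
0.7679 > 0.7556 → Model A

Model A


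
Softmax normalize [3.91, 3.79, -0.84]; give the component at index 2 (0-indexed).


Exponentials: e^3.91=49.899, e^3.79=44.2564, e^-0.84=0.4317
Sum = 94.5871
Softmax = [0.5275, 0.4679, 0.0046]
p[2] = 0.4317/94.5871 = 0.0046

0.0046


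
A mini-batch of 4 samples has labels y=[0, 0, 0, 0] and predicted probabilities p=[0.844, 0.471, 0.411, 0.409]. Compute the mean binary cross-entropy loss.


L[0] = -ln(1-0.844) = -ln(0.156) = 1.8579
L[1] = -ln(1-0.471) = -ln(0.529) = 0.6368
L[2] = -ln(1-0.411) = -ln(0.589) = 0.5293
L[3] = -ln(1-0.409) = -ln(0.591) = 0.5259
mean = (1.8579 + 0.6368 + 0.5293 + 0.5259)/4 = 0.8875

0.8875


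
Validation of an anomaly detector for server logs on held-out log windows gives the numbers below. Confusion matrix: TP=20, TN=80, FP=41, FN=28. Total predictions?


Total = TP + TN + FP + FN
= 20 + 80 + 41 + 28
= 169
(Predicted positive: 61, predicted negative: 108)

169


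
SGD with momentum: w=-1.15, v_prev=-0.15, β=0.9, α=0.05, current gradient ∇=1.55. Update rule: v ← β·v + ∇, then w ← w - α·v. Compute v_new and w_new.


v_new = 0.9·-0.15 + 1.55 = -0.135 + 1.55 = 1.415
w_new = -1.15 - 0.05·1.415 = -1.15 - 0.07075 = -1.22075

v_new=1.415, w_new=-1.22075


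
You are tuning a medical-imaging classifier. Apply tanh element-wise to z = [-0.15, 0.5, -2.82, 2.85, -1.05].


tanh(-0.15) = -0.1489
tanh(0.5) = 0.4621
tanh(-2.82) = -0.9929
tanh(2.85) = 0.9933
tanh(-1.05) = -0.7818
result = [-0.1489, 0.4621, -0.9929, 0.9933, -0.7818]

[-0.1489, 0.4621, -0.9929, 0.9933, -0.7818]


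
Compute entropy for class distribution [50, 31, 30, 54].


Probabilities: [50/165, 31/165, 30/165, 54/165] ≈ [0.303, 0.1879, 0.1818, 0.3273]
H = -((50/165)·log₂(50/165) + (31/165)·log₂(31/165) + (30/165)·log₂(30/165) + (54/165)·log₂(54/165))
  = 1.9497 bits

1.9497 bits


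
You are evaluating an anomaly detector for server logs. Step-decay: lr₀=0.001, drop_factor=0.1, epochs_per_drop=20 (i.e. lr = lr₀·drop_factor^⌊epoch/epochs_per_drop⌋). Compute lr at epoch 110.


n_drops = ⌊110/20⌋ = 5
lr = 0.001·0.1^5 = 0.001·0.00001 = 0.00000001

0.00000001


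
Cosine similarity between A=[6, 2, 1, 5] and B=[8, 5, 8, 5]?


A·B = 6·8 + 2·5 + 1·8 + 5·5 = 91
‖A‖ = √66 = 8.124, ‖B‖ = √178 = 13.3417
cos = 91/(√66·√178) = 91/√11748 = 0.8396

0.8396


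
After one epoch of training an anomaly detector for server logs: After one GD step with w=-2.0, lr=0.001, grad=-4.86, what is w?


w_new = w - α·∇
= -2.0 - 0.001·-4.86
= -2.0 + 0.00486
= -1.99514

-1.99514


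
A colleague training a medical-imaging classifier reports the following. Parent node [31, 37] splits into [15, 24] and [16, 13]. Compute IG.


Parent = [31, 37], H_parent = 0.9944
H_left = 0.9612 (n=39), H_right = 0.9923 (n=29)
H_children = (39/68)·0.9612 + (29/68)·0.9923 = 0.9745
IG = 0.9944 - 0.9745 = 0.0199

0.0199


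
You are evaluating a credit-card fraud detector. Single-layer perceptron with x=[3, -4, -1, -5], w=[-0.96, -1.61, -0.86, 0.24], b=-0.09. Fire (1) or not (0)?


z = (3)·(-0.96) + (-4)·(-1.61) + (-1)·(-0.86) + (-5)·(0.24) - 0.09
  = 3.13
step(z) = 1 (z≥0)

1


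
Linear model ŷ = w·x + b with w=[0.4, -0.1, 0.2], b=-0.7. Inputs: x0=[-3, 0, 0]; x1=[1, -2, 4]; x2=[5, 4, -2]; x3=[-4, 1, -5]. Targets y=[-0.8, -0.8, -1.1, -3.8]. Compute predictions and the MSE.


ŷ0 = (0.4)·(-3) + (-0.1)·(0) + (0.2)·(0) - 0.7 = -1.9
ŷ1 = (0.4)·(1) + (-0.1)·(-2) + (0.2)·(4) - 0.7 = 0.7
ŷ2 = (0.4)·(5) + (-0.1)·(4) + (0.2)·(-2) - 0.7 = 0.5
ŷ3 = (0.4)·(-4) + (-0.1)·(1) + (0.2)·(-5) - 0.7 = -3.4
errors² = [1.21, 2.25, 2.56, 0.16]
MSE = 6.1800/4 = 1.545

1.545


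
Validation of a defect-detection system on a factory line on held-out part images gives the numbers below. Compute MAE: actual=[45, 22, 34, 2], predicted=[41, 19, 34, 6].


Absolute errors: |45-41|=4, |22-19|=3, |34-34|=0, |2-6|=4
Sum = 11
MAE = 11/4 = 11/4

11/4


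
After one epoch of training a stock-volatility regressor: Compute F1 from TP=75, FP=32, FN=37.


Precision = 75/107 = 0.7009
Recall = 75/112 = 0.6696
F1 = 2·P·R/(P+R) = 2·TP/(2·TP+FP+FN) = 150/(150+32+37) = 150/219 = 0.6849

0.6849


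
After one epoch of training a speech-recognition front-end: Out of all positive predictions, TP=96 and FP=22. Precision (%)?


Precision = TP/(TP+FP)
= 96/(96+22)
= 96/118 = 81.36%

81.36%


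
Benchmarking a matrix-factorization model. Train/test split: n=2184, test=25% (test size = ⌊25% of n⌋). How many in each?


Test = ⌊2184·25/100⌋ = 546
Train = 2184 - 546 = 1638

Train: 1638, Test: 546


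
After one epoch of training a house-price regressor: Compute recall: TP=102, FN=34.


Recall = TP/(TP+FN)
= 102/(102+34)
= 102/136 = 75.0%

75.0%


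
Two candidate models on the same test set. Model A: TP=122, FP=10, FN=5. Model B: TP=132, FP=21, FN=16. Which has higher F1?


Model A: P=122/132=0.9242, R=122/127=0.9606, F1=2PR/(P+R)=2TP/(2TP+FP+FN)=244/259=0.9421
Model B: P=132/153=0.8627, R=132/148=0.8919, F1=2PR/(P+R)=2TP/(2TP+FP+FN)=264/301=0.8771
0.9421 > 0.8771 → Model A

Model A


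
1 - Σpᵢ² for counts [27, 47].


Probabilities: [27/74, 47/74] ≈ [0.3649, 0.6351]
Σpᵢ² = (729 + 2209)/74² = 2938/5476
Gini = 1 - Σpᵢ² = 1 - 2938/5476 = 0.4635

0.4635


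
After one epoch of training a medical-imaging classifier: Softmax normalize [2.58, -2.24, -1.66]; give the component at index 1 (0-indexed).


Exponentials: e^2.58=13.1971, e^-2.24=0.1065, e^-1.66=0.1901
Sum = 13.4937
Softmax = [0.978, 0.0079, 0.0141]
p[1] = 0.1065/13.4937 = 0.0079

0.0079


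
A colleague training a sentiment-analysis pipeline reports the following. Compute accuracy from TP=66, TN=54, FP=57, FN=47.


Accuracy = (TP+TN)/(TP+TN+FP+FN)
= (66+54)/(224)
= 120/224 = 53.57%

53.57%


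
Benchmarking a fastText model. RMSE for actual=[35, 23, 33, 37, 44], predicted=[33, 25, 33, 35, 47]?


MSE = 21/5 = 4.2
RMSE = √(21/5) = 2.0494

2.0494


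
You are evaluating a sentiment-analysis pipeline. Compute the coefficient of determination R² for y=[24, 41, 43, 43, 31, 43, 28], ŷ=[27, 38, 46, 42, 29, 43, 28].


ȳ = 36.1429
SS_res = Σ(y-ŷ)² = 32
SS_tot = Σ(y-ȳ)² = 404.86
R² = 1 - SS_res/SS_tot = 1 - 0.079 = 0.921

0.921


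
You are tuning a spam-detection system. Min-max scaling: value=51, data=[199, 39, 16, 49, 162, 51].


min=16, max=199
(51-16)/(199-16) = 35/183 = 0.1913

0.1913


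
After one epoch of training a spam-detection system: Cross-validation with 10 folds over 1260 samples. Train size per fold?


Fold size = 1260/10 = 126
Training per fold = 1260 - 126 = 1134

1134


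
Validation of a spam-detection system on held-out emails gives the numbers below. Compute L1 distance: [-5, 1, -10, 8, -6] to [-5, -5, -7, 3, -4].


d = |-5+ 5| + |1+ 5| + |-10+ 7| + |8-3| + |-6+ 4|
  = 0 + 6 + 3 + 5 + 2
  = 16

16


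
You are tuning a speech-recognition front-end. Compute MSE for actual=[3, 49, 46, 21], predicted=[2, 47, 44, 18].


Squared errors: (3-2)²=1, (49-47)²=4, (46-44)²=4, (21-18)²=9
Sum = 18
MSE = 18/4 = 9/2

9/2


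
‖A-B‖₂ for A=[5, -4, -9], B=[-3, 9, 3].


d = √((5+ 3)² + (-4-9)² + (-9-3)²)
  = √(64 + 169 + 144)
  = √377 = 19.4165

19.4165


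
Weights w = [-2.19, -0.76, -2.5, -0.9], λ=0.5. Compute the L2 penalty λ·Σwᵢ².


‖w‖₂² = (-2.19)² + (-0.76)² + (-2.5)² + (-0.9)²
     = 4.7961 + 0.5776 + 6.25 + 0.81
     = 12.4337
λ·‖w‖₂² = 0.5·12.4337 = 6.21685

6.21685


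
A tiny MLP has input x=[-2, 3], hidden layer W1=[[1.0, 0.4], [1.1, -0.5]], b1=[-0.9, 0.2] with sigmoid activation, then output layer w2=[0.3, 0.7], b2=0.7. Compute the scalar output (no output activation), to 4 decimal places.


z1[0] = (1.0)·(-2) + (0.4)·(3) - 0.9 = -1.7
z1[1] = (1.1)·(-2) + (-0.5)·(3) + 0.2 = -3.5
h = sigmoid(z1) = [0.1545, 0.0293]
output = (0.3)·(0.1545) + (0.7)·(0.0293) + 0.7 = 0.7669

0.7669


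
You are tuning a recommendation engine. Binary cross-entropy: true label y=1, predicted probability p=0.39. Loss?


BCE = -[y·ln(p) + (1-y)·ln(1-p)]
= -1·ln(0.39) - 0
= -ln(0.39) = 0.9416

0.9416


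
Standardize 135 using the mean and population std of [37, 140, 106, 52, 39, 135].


μ = 84.8333, σ = 43.7318
z = (135 - 84.8333)/43.7318 = 1.1471

1.1471


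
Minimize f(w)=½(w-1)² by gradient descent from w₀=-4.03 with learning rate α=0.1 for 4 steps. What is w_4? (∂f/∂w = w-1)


step 1: grad = -4.03-1 = -5.03; w = -4.03 - 0.1·(-5.03) = -3.527
step 2: grad = -3.527-1 = -4.527; w = -3.527 - 0.1·(-4.527) = -3.0743
step 3: grad = -3.0743-1 = -4.0743; w = -3.0743 - 0.1·(-4.0743) = -2.66687
step 4: grad = -2.66687-1 = -3.66687; w = -2.66687 - 0.1·(-3.66687) = -2.300183

-2.300183


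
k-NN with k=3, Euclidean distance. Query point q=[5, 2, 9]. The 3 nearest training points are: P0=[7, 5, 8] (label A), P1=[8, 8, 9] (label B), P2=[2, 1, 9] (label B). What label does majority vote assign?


d(q,P0) = 3.7417  (label A)
d(q,P1) = 6.7082  (label B)
d(q,P2) = 3.1623  (label B)
Votes: A=1, B=2
Majority → B

B


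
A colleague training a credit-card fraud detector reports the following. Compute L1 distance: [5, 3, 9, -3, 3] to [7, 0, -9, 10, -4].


d = |5-7| + |3-0| + |9+ 9| + |-3-10| + |3+ 4|
  = 2 + 3 + 18 + 13 + 7
  = 43

43


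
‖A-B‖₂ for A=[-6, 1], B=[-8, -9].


d = √((-6+ 8)² + (1+ 9)²)
  = √(4 + 100)
  = √104 = 10.198

10.198


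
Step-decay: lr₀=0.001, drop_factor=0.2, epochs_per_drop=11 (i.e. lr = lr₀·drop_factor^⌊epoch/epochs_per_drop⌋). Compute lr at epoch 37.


n_drops = ⌊37/11⌋ = 3
lr = 0.001·0.2^3 = 0.001·0.008 = 0.000008

0.000008


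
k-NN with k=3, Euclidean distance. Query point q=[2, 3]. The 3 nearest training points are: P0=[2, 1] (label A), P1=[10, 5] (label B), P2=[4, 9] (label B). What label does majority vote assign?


d(q,P0) = 2.0  (label A)
d(q,P1) = 8.2462  (label B)
d(q,P2) = 6.3246  (label B)
Votes: A=1, B=2
Majority → B

B


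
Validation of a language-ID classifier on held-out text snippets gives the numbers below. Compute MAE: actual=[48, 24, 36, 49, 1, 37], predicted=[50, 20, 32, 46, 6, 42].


Absolute errors: |48-50|=2, |24-20|=4, |36-32|=4, |49-46|=3, |1-6|=5, |37-42|=5
Sum = 23
MAE = 23/6 = 23/6

23/6


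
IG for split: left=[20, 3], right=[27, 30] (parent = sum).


Parent = [47, 33], H_parent = 0.9778
H_left = 0.5586 (n=23), H_right = 0.998 (n=57)
H_children = (23/80)·0.5586 + (57/80)·0.998 = 0.8717
IG = 0.9778 - 0.8717 = 0.1061

0.1061


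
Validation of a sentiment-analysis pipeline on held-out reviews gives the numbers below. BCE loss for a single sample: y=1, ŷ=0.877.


BCE = -[y·ln(p) + (1-y)·ln(1-p)]
= -1·ln(0.877) - 0
= -ln(0.877) = 0.1312

0.1312


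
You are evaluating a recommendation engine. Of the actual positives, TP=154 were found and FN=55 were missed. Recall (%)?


Recall = TP/(TP+FN)
= 154/(154+55)
= 154/209 = 73.68%

73.68%


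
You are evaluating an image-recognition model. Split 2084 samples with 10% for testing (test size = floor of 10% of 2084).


Test = ⌊2084·10/100⌋ = 208
Train = 2084 - 208 = 1876

Train: 1876, Test: 208


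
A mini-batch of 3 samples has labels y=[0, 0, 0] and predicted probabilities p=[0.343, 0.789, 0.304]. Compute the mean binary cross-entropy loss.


L[0] = -ln(1-0.343) = -ln(0.657) = 0.4201
L[1] = -ln(1-0.789) = -ln(0.211) = 1.5559
L[2] = -ln(1-0.304) = -ln(0.696) = 0.3624
mean = (0.4201 + 1.5559 + 0.3624)/3 = 0.7795

0.7795


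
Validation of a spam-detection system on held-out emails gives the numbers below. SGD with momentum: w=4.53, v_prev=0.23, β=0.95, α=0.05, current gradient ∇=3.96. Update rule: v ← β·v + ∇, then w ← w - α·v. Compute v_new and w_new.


v_new = 0.95·0.23 + 3.96 = 0.2185 + 3.96 = 4.1785
w_new = 4.53 - 0.05·4.1785 = 4.53 - 0.208925 = 4.321075

v_new=4.1785, w_new=4.321075


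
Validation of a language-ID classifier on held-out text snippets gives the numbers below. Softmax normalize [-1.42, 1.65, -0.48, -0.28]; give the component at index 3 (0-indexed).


Exponentials: e^-1.42=0.2417, e^1.65=5.207, e^-0.48=0.6188, e^-0.28=0.7558
Sum = 6.8233
Softmax = [0.0354, 0.7631, 0.0907, 0.1108]
p[3] = 0.7558/6.8233 = 0.1108

0.1108


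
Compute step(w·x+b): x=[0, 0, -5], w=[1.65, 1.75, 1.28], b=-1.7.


z = (0)·(1.65) + (0)·(1.75) + (-5)·(1.28) - 1.7
  = -8.1
step(z) = 0 (z<0)

0


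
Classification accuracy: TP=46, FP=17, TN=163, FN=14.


Accuracy = (TP+TN)/(TP+TN+FP+FN)
= (46+163)/(240)
= 209/240 = 87.08%

87.08%


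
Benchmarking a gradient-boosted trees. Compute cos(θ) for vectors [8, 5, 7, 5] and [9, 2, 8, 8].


A·B = 8·9 + 5·2 + 7·8 + 5·8 = 178
‖A‖ = √163 = 12.7671, ‖B‖ = √213 = 14.5945
cos = 178/(√163·√213) = 178/√34719 = 0.9553

0.9553


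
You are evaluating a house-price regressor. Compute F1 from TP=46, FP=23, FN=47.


Precision = 46/69 = 0.6667
Recall = 46/93 = 0.4946
F1 = 2·P·R/(P+R) = 2·TP/(2·TP+FP+FN) = 92/(92+23+47) = 92/162 = 0.5679

0.5679


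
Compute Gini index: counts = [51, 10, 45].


Probabilities: [51/106, 10/106, 45/106] ≈ [0.4811, 0.0943, 0.4245]
Σpᵢ² = (2601 + 100 + 2025)/106² = 4726/11236
Gini = 1 - Σpᵢ² = 1 - 4726/11236 = 0.5794

0.5794


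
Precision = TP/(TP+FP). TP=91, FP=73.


Precision = TP/(TP+FP)
= 91/(91+73)
= 91/164 = 55.49%

55.49%


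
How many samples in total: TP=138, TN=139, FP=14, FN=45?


Total = TP + TN + FP + FN
= 138 + 139 + 14 + 45
= 336
(Predicted positive: 152, predicted negative: 184)

336


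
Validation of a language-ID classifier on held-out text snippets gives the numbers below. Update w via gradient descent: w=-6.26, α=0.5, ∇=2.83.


w_new = w - α·∇
= -6.26 - 0.5·2.83
= -6.26 - 1.415
= -7.675

-7.675


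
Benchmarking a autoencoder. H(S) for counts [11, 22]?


Probabilities: [11/33, 22/33] ≈ [0.3333, 0.6667]
H = -((11/33)·log₂(11/33) + (22/33)·log₂(22/33))
  = 0.9183 bits

0.9183 bits


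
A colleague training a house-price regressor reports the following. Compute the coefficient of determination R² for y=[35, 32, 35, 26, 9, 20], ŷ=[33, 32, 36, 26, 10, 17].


ȳ = 26.1667
SS_res = Σ(y-ŷ)² = 15
SS_tot = Σ(y-ȳ)² = 522.83
R² = 1 - SS_res/SS_tot = 1 - 0.0287 = 0.9713

0.9713


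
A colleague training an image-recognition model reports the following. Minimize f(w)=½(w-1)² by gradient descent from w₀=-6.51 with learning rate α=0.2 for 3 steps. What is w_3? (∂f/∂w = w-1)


step 1: grad = -6.51-1 = -7.51; w = -6.51 - 0.2·(-7.51) = -5.008
step 2: grad = -5.008-1 = -6.008; w = -5.008 - 0.2·(-6.008) = -3.8064
step 3: grad = -3.8064-1 = -4.8064; w = -3.8064 - 0.2·(-4.8064) = -2.84512

-2.84512


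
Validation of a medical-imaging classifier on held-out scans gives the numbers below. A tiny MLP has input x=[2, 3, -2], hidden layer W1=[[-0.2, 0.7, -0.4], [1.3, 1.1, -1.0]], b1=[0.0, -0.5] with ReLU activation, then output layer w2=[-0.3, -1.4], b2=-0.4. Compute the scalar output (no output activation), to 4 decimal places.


z1[0] = (-0.2)·(2) + (0.7)·(3) + (-0.4)·(-2) + 0.0 = 2.5
z1[1] = (1.3)·(2) + (1.1)·(3) + (-1.0)·(-2) - 0.5 = 7.4
h = ReLU(z1) = [2.5, 7.4]
output = (-0.3)·(2.5) + (-1.4)·(7.4) - 0.4 = -11.51

-11.51


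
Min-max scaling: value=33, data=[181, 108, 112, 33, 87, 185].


min=33, max=185
(33-33)/(185-33) = 0/152 = 0.0

0.0


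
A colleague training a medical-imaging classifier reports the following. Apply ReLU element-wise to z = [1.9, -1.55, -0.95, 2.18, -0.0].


ReLU(1.9) = max(0, 1.9) = 1.9
ReLU(-1.55) = max(0, -1.55) = 0.0
ReLU(-0.95) = max(0, -0.95) = 0.0
ReLU(2.18) = max(0, 2.18) = 2.18
ReLU(-0.0) = max(0, -0.0) = 0.0
result = [1.9, 0.0, 0.0, 2.18, 0.0]

[1.9, 0.0, 0.0, 2.18, 0.0]


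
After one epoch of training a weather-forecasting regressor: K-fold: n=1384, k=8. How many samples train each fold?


Fold size = 1384/8 = 173
Training per fold = 1384 - 173 = 1211

1211


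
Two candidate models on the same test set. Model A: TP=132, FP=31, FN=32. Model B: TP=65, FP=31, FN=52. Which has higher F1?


Model A: P=132/163=0.8098, R=132/164=0.8049, F1=2PR/(P+R)=2TP/(2TP+FP+FN)=264/327=0.8073
Model B: P=65/96=0.6771, R=65/117=0.5556, F1=2PR/(P+R)=2TP/(2TP+FP+FN)=130/213=0.6103
0.8073 > 0.6103 → Model A

Model A


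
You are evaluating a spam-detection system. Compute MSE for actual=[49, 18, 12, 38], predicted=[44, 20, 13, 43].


Squared errors: (49-44)²=25, (18-20)²=4, (12-13)²=1, (38-43)²=25
Sum = 55
MSE = 55/4 = 55/4

55/4


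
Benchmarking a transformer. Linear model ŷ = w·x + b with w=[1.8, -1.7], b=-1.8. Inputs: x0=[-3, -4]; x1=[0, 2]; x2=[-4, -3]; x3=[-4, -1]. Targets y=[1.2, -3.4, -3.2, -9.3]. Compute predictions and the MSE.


ŷ0 = (1.8)·(-3) + (-1.7)·(-4) - 1.8 = -0.4
ŷ1 = (1.8)·(0) + (-1.7)·(2) - 1.8 = -5.2
ŷ2 = (1.8)·(-4) + (-1.7)·(-3) - 1.8 = -3.9
ŷ3 = (1.8)·(-4) + (-1.7)·(-1) - 1.8 = -7.3
errors² = [2.56, 3.24, 0.49, 4.0]
MSE = 10.2900/4 = 2.5725

2.5725


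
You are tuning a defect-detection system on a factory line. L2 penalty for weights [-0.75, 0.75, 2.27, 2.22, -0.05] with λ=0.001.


‖w‖₂² = (-0.75)² + (0.75)² + (2.27)² + (2.22)² + (-0.05)²
     = 0.5625 + 0.5625 + 5.1529 + 4.9284 + 0.0025
     = 11.2088
λ·‖w‖₂² = 0.001·11.2088 = 0.011209

0.011209


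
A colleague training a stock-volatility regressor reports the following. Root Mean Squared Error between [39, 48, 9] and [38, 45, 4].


MSE = 35/3 = 11.6667
RMSE = √(35/3) = 3.4157

3.4157


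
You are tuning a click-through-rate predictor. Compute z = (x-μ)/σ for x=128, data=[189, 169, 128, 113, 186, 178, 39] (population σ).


μ = 143.1429, σ = 50.4365
z = (128 - 143.1429)/50.4365 = -0.3002

-0.3002


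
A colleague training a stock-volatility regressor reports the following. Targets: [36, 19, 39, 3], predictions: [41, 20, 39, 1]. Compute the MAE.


Absolute errors: |36-41|=5, |19-20|=1, |39-39|=0, |3-1|=2
Sum = 8
MAE = 8/4 = 2

2


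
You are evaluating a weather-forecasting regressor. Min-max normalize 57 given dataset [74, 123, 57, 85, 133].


min=57, max=133
(57-57)/(133-57) = 0/76 = 0.0

0.0


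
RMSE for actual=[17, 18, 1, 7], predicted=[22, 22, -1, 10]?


MSE = 54/4 = 13.5
RMSE = √(54/4) = 3.6742

3.6742


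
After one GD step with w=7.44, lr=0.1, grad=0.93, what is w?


w_new = w - α·∇
= 7.44 - 0.1·0.93
= 7.44 - 0.093
= 7.347

7.347


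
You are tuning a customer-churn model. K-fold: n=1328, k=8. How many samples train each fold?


Fold size = 1328/8 = 166
Training per fold = 1328 - 166 = 1162

1162


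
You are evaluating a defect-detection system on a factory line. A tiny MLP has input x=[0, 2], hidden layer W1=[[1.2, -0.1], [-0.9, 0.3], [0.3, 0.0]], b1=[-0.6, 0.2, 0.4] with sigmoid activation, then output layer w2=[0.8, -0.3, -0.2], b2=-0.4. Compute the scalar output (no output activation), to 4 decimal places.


z1[0] = (1.2)·(0) + (-0.1)·(2) - 0.6 = -0.8
z1[1] = (-0.9)·(0) + (0.3)·(2) + 0.2 = 0.8
z1[2] = (0.3)·(0) + (0.0)·(2) + 0.4 = 0.4
h = sigmoid(z1) = [0.31, 0.69, 0.5987]
output = (0.8)·(0.31) + (-0.3)·(0.69) + (-0.2)·(0.5987) - 0.4 = -0.4787

-0.4787


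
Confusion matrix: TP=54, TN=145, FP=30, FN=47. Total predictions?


Total = TP + TN + FP + FN
= 54 + 145 + 30 + 47
= 276
(Predicted positive: 84, predicted negative: 192)

276


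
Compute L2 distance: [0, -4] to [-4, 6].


d = √((0+ 4)² + (-4-6)²)
  = √(16 + 100)
  = √116 = 10.7703

10.7703


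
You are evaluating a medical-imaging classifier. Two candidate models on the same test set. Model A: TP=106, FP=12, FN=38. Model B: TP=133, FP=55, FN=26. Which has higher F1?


Model A: P=106/118=0.8983, R=106/144=0.7361, F1=2PR/(P+R)=2TP/(2TP+FP+FN)=212/262=0.8092
Model B: P=133/188=0.7074, R=133/159=0.8365, F1=2PR/(P+R)=2TP/(2TP+FP+FN)=266/347=0.7666
0.8092 > 0.7666 → Model A

Model A


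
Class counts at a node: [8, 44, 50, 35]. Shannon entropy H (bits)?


Probabilities: [8/137, 44/137, 50/137, 35/137] ≈ [0.0584, 0.3212, 0.365, 0.2555]
H = -((8/137)·log₂(8/137) + (44/137)·log₂(44/137) + (50/137)·log₂(50/137) + (35/137)·log₂(35/137))
  = 1.7993 bits

1.7993 bits


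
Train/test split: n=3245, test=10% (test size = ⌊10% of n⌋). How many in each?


Test = ⌊3245·10/100⌋ = 324
Train = 3245 - 324 = 2921

Train: 2921, Test: 324


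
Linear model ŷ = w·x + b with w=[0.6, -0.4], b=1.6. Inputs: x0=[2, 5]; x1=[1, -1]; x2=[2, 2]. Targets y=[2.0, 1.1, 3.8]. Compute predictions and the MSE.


ŷ0 = (0.6)·(2) + (-0.4)·(5) + 1.6 = 0.8
ŷ1 = (0.6)·(1) + (-0.4)·(-1) + 1.6 = 2.6
ŷ2 = (0.6)·(2) + (-0.4)·(2) + 1.6 = 2.0
errors² = [1.44, 2.25, 3.24]
MSE = 6.9300/3 = 2.31

2.31


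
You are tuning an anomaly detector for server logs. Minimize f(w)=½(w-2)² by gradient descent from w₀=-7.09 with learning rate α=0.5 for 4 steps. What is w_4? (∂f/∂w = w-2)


step 1: grad = -7.09-2 = -9.09; w = -7.09 - 0.5·(-9.09) = -2.545
step 2: grad = -2.545-2 = -4.545; w = -2.545 - 0.5·(-4.545) = -0.2725
step 3: grad = -0.2725-2 = -2.2725; w = -0.2725 - 0.5·(-2.2725) = 0.86375
step 4: grad = 0.86375-2 = -1.13625; w = 0.86375 - 0.5·(-1.13625) = 1.431875

1.431875


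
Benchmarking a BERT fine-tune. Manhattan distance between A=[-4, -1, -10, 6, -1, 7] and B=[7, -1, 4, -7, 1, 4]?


d = |-4-7| + |-1+ 1| + |-10-4| + |6+ 7| + |-1-1| + |7-4|
  = 11 + 0 + 14 + 13 + 2 + 3
  = 43

43


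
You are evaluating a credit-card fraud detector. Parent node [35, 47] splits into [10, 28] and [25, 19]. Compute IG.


Parent = [35, 47], H_parent = 0.9845
H_left = 0.8315 (n=38), H_right = 0.9865 (n=44)
H_children = (38/82)·0.8315 + (44/82)·0.9865 = 0.9147
IG = 0.9845 - 0.9147 = 0.0698

0.0698


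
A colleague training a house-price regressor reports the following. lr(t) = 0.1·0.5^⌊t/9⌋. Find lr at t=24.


n_drops = ⌊24/9⌋ = 2
lr = 0.1·0.5^2 = 0.1·0.25 = 0.025

0.025


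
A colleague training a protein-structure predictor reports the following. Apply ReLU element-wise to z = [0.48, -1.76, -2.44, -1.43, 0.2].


ReLU(0.48) = max(0, 0.48) = 0.48
ReLU(-1.76) = max(0, -1.76) = 0.0
ReLU(-2.44) = max(0, -2.44) = 0.0
ReLU(-1.43) = max(0, -1.43) = 0.0
ReLU(0.2) = max(0, 0.2) = 0.2
result = [0.48, 0.0, 0.0, 0.0, 0.2]

[0.48, 0.0, 0.0, 0.0, 0.2]


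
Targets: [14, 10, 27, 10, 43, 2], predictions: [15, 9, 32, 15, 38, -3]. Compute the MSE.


Squared errors: (14-15)²=1, (10-9)²=1, (27-32)²=25, (10-15)²=25, (43-38)²=25, (2+ 3)²=25
Sum = 102
MSE = 102/6 = 17

17


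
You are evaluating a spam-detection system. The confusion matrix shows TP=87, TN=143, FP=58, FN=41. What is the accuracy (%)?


Accuracy = (TP+TN)/(TP+TN+FP+FN)
= (87+143)/(329)
= 230/329 = 69.91%

69.91%


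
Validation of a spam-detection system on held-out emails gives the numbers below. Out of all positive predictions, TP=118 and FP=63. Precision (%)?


Precision = TP/(TP+FP)
= 118/(118+63)
= 118/181 = 65.19%

65.19%


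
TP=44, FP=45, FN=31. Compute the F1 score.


Precision = 44/89 = 0.4944
Recall = 44/75 = 0.5867
F1 = 2·P·R/(P+R) = 2·TP/(2·TP+FP+FN) = 88/(88+45+31) = 88/164 = 0.5366

0.5366


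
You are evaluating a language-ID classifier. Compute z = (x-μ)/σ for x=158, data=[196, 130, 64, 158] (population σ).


μ = 137, σ = 48.2183
z = (158 - 137)/48.2183 = 0.4355

0.4355


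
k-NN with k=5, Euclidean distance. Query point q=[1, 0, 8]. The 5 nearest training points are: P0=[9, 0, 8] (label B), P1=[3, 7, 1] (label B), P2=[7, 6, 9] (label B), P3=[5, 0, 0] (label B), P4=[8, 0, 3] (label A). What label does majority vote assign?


d(q,P0) = 8.0  (label B)
d(q,P1) = 10.0995  (label B)
d(q,P2) = 8.544  (label B)
d(q,P3) = 8.9443  (label B)
d(q,P4) = 8.6023  (label A)
Votes: A=1, B=4
Majority → B

B


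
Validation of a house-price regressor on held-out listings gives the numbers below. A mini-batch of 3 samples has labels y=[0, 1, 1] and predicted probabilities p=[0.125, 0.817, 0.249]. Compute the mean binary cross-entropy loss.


L[0] = -ln(1-0.125) = -ln(0.875) = 0.1335
L[1] = -ln(0.817) = 0.2021
L[2] = -ln(0.249) = 1.3903
mean = (0.1335 + 0.2021 + 1.3903)/3 = 0.5753

0.5753


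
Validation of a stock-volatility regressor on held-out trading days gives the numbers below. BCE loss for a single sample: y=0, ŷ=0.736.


BCE = -[y·ln(p) + (1-y)·ln(1-p)]
= -0 - 1·ln(1-0.736)
= -ln(0.264) = 1.3318

1.3318


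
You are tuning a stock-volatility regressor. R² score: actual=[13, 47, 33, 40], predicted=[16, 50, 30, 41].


ȳ = 33.25
SS_res = Σ(y-ŷ)² = 28
SS_tot = Σ(y-ȳ)² = 644.75
R² = 1 - SS_res/SS_tot = 1 - 0.0434 = 0.9566

0.9566


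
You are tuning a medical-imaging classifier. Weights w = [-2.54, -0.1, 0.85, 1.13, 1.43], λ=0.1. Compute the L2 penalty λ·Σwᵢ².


‖w‖₂² = (-2.54)² + (-0.1)² + (0.85)² + (1.13)² + (1.43)²
     = 6.4516 + 0.01 + 0.7225 + 1.2769 + 2.0449
     = 10.5059
λ·‖w‖₂² = 0.1·10.5059 = 1.05059

1.05059


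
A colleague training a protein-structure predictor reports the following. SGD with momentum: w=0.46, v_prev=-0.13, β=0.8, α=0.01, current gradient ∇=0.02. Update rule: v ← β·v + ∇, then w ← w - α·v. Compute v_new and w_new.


v_new = 0.8·-0.13 + 0.02 = -0.104 + 0.02 = -0.084
w_new = 0.46 - 0.01·-0.084 = 0.46 + 0.00084 = 0.46084

v_new=-0.084, w_new=0.46084


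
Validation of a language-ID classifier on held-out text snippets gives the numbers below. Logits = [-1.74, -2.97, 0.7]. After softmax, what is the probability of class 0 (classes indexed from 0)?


Exponentials: e^-1.74=0.1755, e^-2.97=0.0513, e^0.7=2.0138
Sum = 2.2406
Softmax = [0.0783, 0.0229, 0.8988]
p[0] = 0.1755/2.2406 = 0.0783

0.0783


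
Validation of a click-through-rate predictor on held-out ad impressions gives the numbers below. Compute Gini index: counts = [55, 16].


Probabilities: [55/71, 16/71] ≈ [0.7746, 0.2254]
Σpᵢ² = (3025 + 256)/71² = 3281/5041
Gini = 1 - Σpᵢ² = 1 - 3281/5041 = 0.3491

0.3491
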